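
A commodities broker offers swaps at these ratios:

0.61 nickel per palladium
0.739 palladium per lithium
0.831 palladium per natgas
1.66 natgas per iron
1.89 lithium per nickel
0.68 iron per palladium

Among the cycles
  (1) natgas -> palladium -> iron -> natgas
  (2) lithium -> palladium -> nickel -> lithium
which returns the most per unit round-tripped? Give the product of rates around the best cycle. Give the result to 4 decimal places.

0.9380

(1) 0.831 × 0.68 × 1.66 = 0.93803
(2) 0.739 × 0.61 × 1.89 = 0.85199
Highest is cycle (1) at 0.9380 (≤1, no arbitrage).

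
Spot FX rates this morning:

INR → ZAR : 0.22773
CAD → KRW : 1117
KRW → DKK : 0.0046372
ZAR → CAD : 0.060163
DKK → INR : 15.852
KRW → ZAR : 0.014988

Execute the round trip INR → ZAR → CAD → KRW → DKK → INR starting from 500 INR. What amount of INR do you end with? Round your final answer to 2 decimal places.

562.49

500 INR × 0.22773 = 113.865 ZAR
113.865 ZAR × 0.060163 = 6.850459995 CAD
6.850459995 CAD × 1117 = 7651.963814415 KRW
7651.963814415 KRW × 0.0046372 = 35.483686600205238 DKK
35.483686600205238 DKK × 15.852 = 562.487399986453432776 INR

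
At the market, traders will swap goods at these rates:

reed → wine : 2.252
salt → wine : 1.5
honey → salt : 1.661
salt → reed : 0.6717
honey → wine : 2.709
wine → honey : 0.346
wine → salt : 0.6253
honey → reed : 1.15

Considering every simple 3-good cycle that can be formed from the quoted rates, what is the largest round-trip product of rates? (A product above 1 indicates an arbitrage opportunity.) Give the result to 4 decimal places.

0.9459

reed→wine→salt→reed: 2.252 × 0.6253 × 0.6717 = 0.94587
reed→wine→honey→reed: 2.252 × 0.346 × 1.15 = 0.89607
salt→wine→honey→salt: 1.5 × 0.346 × 1.661 = 0.86206
Maximum is reed→wine→salt→reed at 0.9459; no arbitrage — every cycle loses value.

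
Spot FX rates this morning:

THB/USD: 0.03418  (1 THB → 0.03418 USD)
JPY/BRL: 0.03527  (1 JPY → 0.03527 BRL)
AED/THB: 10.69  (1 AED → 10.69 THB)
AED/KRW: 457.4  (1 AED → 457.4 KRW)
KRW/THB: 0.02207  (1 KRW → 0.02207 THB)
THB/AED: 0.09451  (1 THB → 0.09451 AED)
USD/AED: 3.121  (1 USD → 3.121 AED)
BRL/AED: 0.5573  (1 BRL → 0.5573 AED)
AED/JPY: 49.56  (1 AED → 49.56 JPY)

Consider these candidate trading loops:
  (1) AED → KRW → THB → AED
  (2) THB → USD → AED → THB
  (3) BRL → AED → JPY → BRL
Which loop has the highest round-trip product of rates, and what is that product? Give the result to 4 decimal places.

1.1404

(1) 457.4 × 0.02207 × 0.09451 = 0.95406
(2) 0.03418 × 3.121 × 10.69 = 1.14036
(3) 0.5573 × 49.56 × 0.03527 = 0.97415
Highest is cycle (2) at 1.1404 (>1, arbitrage).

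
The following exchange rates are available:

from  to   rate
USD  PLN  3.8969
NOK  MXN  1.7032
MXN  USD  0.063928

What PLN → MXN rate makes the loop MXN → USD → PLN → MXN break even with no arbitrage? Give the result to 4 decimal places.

Known legs of the cycle: 0.063928 × 3.8969 = 0.2491210232
For no arbitrage the full-cycle product must be 1, so the missing rate is 1 / 0.2491210232 ≈ 4.014113.

4.0141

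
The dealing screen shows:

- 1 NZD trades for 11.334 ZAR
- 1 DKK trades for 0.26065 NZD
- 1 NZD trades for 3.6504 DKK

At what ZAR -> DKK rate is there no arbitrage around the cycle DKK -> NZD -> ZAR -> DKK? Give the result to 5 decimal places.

Known legs of the cycle: 0.26065 × 11.334 = 2.9542071
For no arbitrage the full-cycle product must be 1, so the missing rate is 1 / 2.9542071 ≈ 0.3385003.

0.33850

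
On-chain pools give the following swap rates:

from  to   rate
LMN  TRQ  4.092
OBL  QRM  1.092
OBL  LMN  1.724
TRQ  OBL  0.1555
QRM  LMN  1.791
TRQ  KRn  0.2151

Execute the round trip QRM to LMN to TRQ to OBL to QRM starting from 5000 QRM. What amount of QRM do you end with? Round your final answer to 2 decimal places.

5000 QRM × 1.791 = 8955 LMN
8955 LMN × 4.092 = 36643.86 TRQ
36643.86 TRQ × 0.1555 = 5698.12023 OBL
5698.12023 OBL × 1.092 = 6222.34729116 QRM

6222.35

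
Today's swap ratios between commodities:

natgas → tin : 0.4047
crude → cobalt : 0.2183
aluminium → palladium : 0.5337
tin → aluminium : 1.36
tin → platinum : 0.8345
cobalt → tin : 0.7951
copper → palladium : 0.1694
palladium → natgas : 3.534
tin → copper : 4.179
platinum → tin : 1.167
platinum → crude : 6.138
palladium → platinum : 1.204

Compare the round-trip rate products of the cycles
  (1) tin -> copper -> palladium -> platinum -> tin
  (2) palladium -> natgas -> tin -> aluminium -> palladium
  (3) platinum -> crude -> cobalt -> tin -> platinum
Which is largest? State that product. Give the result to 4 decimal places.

1.0381

(1) 4.179 × 0.1694 × 1.204 × 1.167 = 0.99468
(2) 3.534 × 0.4047 × 1.36 × 0.5337 = 1.03809
(3) 6.138 × 0.2183 × 0.7951 × 0.8345 = 0.88906
Highest is cycle (2) at 1.0381 (>1, arbitrage).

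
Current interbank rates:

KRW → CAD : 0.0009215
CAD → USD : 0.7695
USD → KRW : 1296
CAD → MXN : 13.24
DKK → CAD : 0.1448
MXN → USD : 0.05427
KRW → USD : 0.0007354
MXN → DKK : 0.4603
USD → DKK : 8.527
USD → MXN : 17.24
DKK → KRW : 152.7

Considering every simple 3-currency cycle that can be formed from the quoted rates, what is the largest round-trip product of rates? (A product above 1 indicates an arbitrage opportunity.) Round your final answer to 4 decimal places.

KRW→USD→DKK→KRW: 0.0007354 × 8.527 × 152.7 = 0.95754
CAD→USD→DKK→CAD: 0.7695 × 8.527 × 0.1448 = 0.95011
KRW→CAD→USD→KRW: 0.0009215 × 0.7695 × 1296 = 0.91899
CAD→MXN→DKK→CAD: 13.24 × 0.4603 × 0.1448 = 0.88247
Maximum is KRW→USD→DKK→KRW at 0.9575; no arbitrage — every cycle loses value.

0.9575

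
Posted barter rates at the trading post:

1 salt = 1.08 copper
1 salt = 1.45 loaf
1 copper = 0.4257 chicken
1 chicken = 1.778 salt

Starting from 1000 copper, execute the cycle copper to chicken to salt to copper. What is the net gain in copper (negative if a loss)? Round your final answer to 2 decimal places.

1000 copper × 0.4257 = 425.7 chicken
425.7 chicken × 1.778 = 756.8946 salt
756.8946 salt × 1.08 = 817.446168 copper
Net change: 817.446168 − 1000 = -182.553832 copper

-182.55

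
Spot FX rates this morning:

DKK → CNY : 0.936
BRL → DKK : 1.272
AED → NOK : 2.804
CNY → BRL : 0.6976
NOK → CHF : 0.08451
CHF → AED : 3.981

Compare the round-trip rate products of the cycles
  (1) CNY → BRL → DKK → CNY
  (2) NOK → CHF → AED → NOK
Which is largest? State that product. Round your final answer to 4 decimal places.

(1) 0.6976 × 1.272 × 0.936 = 0.83056
(2) 0.08451 × 3.981 × 2.804 = 0.94336
Highest is cycle (2) at 0.9434 (≤1, no arbitrage).

0.9434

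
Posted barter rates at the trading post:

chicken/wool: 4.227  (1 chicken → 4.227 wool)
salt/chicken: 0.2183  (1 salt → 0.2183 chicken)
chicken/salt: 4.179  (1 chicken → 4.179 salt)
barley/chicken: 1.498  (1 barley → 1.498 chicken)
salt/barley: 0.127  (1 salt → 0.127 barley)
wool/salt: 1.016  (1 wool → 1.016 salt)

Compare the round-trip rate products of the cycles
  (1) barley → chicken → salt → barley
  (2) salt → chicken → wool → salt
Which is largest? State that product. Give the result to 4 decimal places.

0.9375

(1) 1.498 × 4.179 × 0.127 = 0.79504
(2) 0.2183 × 4.227 × 1.016 = 0.93752
Highest is cycle (2) at 0.9375 (≤1, no arbitrage).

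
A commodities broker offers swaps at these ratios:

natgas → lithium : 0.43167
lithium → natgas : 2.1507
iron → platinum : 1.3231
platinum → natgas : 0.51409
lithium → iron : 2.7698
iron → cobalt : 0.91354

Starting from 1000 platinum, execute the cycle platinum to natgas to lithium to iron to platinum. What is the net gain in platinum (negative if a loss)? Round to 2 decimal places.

1000 platinum × 0.51409 = 514.09 natgas
514.09 natgas × 0.43167 = 221.9172303 lithium
221.9172303 lithium × 2.7698 = 614.66634448494 iron
614.66634448494 iron × 1.3231 = 813.265040388024114 platinum
Net change: 813.265040388024114 − 1000 = -186.734959611975886 platinum

-186.73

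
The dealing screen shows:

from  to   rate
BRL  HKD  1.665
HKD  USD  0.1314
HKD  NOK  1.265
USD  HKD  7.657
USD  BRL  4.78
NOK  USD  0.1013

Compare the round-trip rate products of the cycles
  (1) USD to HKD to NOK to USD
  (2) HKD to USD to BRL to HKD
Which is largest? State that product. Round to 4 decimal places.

1.0458

(1) 7.657 × 1.265 × 0.1013 = 0.98120
(2) 0.1314 × 4.78 × 1.665 = 1.04577
Highest is cycle (2) at 1.0458 (>1, arbitrage).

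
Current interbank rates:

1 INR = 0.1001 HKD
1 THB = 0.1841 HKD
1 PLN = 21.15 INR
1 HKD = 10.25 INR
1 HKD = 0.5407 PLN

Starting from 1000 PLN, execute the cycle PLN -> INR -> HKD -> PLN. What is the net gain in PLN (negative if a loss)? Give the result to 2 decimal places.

144.72

1000 PLN × 21.15 = 21150 INR
21150 INR × 0.1001 = 2117.115 HKD
2117.115 HKD × 0.5407 = 1144.7240805 PLN
Net change: 1144.7240805 − 1000 = 144.7240805 PLN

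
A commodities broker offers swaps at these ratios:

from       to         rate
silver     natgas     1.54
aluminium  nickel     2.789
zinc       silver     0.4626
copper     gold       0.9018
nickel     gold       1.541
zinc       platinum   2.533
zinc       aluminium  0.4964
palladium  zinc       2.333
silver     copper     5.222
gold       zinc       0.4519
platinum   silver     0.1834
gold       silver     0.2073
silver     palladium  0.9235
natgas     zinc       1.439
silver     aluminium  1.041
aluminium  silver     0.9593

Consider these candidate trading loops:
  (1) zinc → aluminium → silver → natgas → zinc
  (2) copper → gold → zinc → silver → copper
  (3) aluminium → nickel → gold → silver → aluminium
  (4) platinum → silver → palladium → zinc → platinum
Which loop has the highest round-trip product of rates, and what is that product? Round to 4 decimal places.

1.0553

(1) 0.4964 × 0.9593 × 1.54 × 1.439 = 1.05528
(2) 0.9018 × 0.4519 × 0.4626 × 5.222 = 0.98445
(3) 2.789 × 1.541 × 0.2073 × 1.041 = 0.92747
(4) 0.1834 × 0.9235 × 2.333 × 2.533 = 1.00089
Highest is cycle (1) at 1.0553 (>1, arbitrage).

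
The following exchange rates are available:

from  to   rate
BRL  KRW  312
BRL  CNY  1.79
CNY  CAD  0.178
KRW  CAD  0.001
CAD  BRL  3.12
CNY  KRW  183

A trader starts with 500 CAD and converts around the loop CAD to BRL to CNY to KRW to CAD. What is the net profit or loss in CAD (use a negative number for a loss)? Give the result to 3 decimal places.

11.009

500 CAD × 3.12 = 1560 BRL
1560 BRL × 1.79 = 2792.4 CNY
2792.4 CNY × 183 = 511009.2 KRW
511009.2 KRW × 0.001 = 511.0092 CAD
Net change: 511.0092 − 500 = 11.0092 CAD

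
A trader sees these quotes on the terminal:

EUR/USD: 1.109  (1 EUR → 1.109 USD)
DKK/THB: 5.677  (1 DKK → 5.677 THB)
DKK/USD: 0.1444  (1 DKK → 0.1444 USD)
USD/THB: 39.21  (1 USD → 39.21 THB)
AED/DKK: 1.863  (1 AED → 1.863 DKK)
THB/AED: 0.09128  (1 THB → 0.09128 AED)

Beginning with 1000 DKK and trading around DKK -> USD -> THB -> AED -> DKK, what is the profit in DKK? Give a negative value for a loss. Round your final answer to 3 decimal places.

1000 DKK × 0.1444 = 144.4 USD
144.4 USD × 39.21 = 5661.924 THB
5661.924 THB × 0.09128 = 516.82042272 AED
516.82042272 AED × 1.863 = 962.83644752736 DKK
Net change: 962.83644752736 − 1000 = -37.16355247264 DKK

-37.164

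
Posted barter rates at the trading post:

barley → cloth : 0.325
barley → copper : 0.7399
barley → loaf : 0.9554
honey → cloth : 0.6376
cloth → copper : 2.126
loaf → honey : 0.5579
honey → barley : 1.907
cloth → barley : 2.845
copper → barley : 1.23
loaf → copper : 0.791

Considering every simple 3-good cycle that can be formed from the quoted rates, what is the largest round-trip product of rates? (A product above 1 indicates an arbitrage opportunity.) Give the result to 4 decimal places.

loaf→honey→barley→loaf: 0.5579 × 1.907 × 0.9554 = 1.01646
loaf→copper→barley→loaf: 0.791 × 1.23 × 0.9554 = 0.92954
cloth→copper→barley→cloth: 2.126 × 1.23 × 0.325 = 0.84987
Maximum is loaf→honey→barley→loaf at 1.0165; arbitrage exists.

1.0165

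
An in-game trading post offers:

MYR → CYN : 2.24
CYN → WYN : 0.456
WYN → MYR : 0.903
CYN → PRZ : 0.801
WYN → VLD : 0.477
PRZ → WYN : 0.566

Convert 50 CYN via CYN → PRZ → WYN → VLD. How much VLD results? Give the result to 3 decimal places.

10.813

50 CYN × 0.801 = 40.05 PRZ
40.05 PRZ × 0.566 = 22.6683 WYN
22.6683 WYN × 0.477 = 10.8127791 VLD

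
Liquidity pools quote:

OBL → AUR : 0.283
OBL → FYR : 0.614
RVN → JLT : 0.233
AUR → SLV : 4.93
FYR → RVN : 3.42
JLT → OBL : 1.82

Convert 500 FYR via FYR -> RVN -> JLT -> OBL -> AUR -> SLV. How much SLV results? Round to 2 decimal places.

1011.71

500 FYR × 3.42 = 1710 RVN
1710 RVN × 0.233 = 398.43 JLT
398.43 JLT × 1.82 = 725.1426 OBL
725.1426 OBL × 0.283 = 205.2153558 AUR
205.2153558 AUR × 4.93 = 1011.711704094 SLV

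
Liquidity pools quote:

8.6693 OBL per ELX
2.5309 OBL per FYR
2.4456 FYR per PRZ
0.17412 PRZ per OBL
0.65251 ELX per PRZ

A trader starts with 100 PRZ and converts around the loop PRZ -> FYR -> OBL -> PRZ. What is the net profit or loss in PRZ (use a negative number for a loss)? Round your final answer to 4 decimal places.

7.7728

100 PRZ × 2.4456 = 244.56 FYR
244.56 FYR × 2.5309 = 618.956904 OBL
618.956904 OBL × 0.17412 = 107.77277612448 PRZ
Net change: 107.77277612448 − 100 = 7.77277612448 PRZ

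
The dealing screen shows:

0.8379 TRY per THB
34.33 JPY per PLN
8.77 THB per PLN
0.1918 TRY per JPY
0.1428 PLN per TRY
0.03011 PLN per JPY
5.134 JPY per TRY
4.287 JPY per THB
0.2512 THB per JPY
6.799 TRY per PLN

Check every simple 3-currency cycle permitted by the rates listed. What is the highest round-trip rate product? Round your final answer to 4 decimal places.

PLN→THB→JPY→PLN: 8.77 × 4.287 × 0.03011 = 1.13205
TRY→JPY→THB→TRY: 5.134 × 0.2512 × 0.8379 = 1.08061
TRY→JPY→PLN→TRY: 5.134 × 0.03011 × 6.799 = 1.05102
TRY→PLN→THB→TRY: 0.1428 × 8.77 × 0.8379 = 1.04935
TRY→PLN→JPY→TRY: 0.1428 × 34.33 × 0.1918 = 0.94027
Maximum is PLN→THB→JPY→PLN at 1.1320; arbitrage exists.

1.1320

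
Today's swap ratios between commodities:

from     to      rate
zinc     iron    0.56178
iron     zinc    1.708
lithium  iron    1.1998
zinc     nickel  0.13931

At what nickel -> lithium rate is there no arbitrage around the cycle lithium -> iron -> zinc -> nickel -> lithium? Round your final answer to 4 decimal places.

3.5028

Known legs of the cycle: 1.1998 × 1.708 × 0.13931 = 0.285482187704
For no arbitrage the full-cycle product must be 1, so the missing rate is 1 / 0.285482187704 ≈ 3.502846.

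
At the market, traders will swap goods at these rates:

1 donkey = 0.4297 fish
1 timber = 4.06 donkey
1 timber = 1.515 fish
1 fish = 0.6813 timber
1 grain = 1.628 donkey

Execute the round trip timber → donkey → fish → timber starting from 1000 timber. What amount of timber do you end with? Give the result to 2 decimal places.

1188.58

1000 timber × 4.06 = 4060 donkey
4060 donkey × 0.4297 = 1744.582 fish
1744.582 fish × 0.6813 = 1188.5837166 timber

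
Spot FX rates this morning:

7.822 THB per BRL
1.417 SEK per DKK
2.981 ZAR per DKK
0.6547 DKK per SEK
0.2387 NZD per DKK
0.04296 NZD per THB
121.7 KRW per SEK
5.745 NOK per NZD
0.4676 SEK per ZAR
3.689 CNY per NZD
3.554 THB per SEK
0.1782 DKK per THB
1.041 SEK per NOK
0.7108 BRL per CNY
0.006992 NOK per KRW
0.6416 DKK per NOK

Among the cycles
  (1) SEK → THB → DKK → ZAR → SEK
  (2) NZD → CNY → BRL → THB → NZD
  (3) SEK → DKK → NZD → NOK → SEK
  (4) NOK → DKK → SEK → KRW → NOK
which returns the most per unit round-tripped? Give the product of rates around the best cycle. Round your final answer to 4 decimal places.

(1) 3.554 × 0.1782 × 2.981 × 0.4676 = 0.88280
(2) 3.689 × 0.7108 × 7.822 × 0.04296 = 0.88113
(3) 0.6547 × 0.2387 × 5.745 × 1.041 = 0.93462
(4) 0.6416 × 1.417 × 121.7 × 0.006992 = 0.77362
Highest is cycle (3) at 0.9346 (≤1, no arbitrage).

0.9346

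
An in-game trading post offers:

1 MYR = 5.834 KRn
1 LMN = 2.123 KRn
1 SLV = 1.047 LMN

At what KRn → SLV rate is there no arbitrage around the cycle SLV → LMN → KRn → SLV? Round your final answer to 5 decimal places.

0.44989

Known legs of the cycle: 1.047 × 2.123 = 2.222781
For no arbitrage the full-cycle product must be 1, so the missing rate is 1 / 2.222781 ≈ 0.4498869.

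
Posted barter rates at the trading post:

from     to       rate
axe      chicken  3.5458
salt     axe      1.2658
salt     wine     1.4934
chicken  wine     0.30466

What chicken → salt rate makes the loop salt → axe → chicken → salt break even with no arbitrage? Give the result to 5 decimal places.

Known legs of the cycle: 1.2658 × 3.5458 = 4.48827364
For no arbitrage the full-cycle product must be 1, so the missing rate is 1 / 4.48827364 ≈ 0.2228028.

0.22280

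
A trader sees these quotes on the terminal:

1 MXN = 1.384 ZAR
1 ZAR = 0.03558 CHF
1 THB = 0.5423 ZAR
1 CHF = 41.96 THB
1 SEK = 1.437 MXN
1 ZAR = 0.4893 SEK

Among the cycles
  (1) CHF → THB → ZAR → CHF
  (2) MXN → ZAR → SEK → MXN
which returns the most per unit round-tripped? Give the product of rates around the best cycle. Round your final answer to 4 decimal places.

0.9731

(1) 41.96 × 0.5423 × 0.03558 = 0.80962
(2) 1.384 × 0.4893 × 1.437 = 0.97312
Highest is cycle (2) at 0.9731 (≤1, no arbitrage).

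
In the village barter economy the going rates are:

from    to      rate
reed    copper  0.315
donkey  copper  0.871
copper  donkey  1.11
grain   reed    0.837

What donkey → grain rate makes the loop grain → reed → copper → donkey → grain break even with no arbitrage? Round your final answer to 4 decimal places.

3.4170

Known legs of the cycle: 0.837 × 0.315 × 1.11 = 0.29265705
For no arbitrage the full-cycle product must be 1, so the missing rate is 1 / 0.29265705 ≈ 3.416969.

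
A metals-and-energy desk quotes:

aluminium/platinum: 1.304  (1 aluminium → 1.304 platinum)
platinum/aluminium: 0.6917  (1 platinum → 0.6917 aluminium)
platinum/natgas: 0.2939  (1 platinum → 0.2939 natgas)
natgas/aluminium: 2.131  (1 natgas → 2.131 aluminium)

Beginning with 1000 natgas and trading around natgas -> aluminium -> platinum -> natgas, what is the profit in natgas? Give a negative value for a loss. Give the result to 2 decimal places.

1000 natgas × 2.131 = 2131 aluminium
2131 aluminium × 1.304 = 2778.824 platinum
2778.824 platinum × 0.2939 = 816.6963736 natgas
Net change: 816.6963736 − 1000 = -183.3036264 natgas

-183.30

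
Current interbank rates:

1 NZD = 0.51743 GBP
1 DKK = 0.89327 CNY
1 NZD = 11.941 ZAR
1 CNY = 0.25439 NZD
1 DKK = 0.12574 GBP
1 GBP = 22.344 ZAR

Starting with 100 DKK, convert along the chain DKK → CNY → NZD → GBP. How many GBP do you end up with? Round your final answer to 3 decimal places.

100 DKK × 0.89327 = 89.327 CNY
89.327 CNY × 0.25439 = 22.72389553 NZD
22.72389553 NZD × 0.51743 = 11.7580252640879 GBP

11.758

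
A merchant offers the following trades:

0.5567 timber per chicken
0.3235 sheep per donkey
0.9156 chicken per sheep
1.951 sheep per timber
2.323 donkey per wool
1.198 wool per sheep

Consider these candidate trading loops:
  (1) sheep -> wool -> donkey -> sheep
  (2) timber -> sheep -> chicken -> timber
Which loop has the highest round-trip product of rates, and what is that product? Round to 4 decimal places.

0.9945

(1) 1.198 × 2.323 × 0.3235 = 0.90029
(2) 1.951 × 0.9156 × 0.5567 = 0.99445
Highest is cycle (2) at 0.9945 (≤1, no arbitrage).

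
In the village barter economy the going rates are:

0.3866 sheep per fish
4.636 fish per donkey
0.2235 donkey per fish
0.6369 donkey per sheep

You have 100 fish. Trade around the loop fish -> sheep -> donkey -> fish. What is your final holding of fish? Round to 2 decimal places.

114.15

100 fish × 0.3866 = 38.66 sheep
38.66 sheep × 0.6369 = 24.622554 donkey
24.622554 donkey × 4.636 = 114.150160344 fish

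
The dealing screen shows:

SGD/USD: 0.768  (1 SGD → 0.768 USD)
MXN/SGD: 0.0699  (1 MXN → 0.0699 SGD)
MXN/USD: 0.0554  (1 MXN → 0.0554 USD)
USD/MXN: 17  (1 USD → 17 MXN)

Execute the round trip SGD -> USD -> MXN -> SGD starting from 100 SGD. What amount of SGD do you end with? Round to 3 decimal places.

100 SGD × 0.768 = 76.8 USD
76.8 USD × 17 = 1305.6 MXN
1305.6 MXN × 0.0699 = 91.26144 SGD

91.261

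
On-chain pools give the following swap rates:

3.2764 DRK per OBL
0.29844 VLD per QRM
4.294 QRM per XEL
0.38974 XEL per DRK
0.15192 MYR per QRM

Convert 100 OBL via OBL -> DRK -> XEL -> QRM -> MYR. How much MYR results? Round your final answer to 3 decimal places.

100 OBL × 3.2764 = 327.64 DRK
327.64 DRK × 0.38974 = 127.6944136 XEL
127.6944136 XEL × 4.294 = 548.3198119984 QRM
548.3198119984 QRM × 0.15192 = 83.300745838796928 MYR

83.301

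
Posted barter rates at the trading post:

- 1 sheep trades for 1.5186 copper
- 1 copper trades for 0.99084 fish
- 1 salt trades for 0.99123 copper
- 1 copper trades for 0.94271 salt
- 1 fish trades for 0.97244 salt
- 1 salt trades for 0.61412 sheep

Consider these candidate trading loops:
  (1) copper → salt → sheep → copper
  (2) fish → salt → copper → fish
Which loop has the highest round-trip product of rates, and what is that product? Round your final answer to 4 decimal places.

(1) 0.94271 × 0.61412 × 1.5186 = 0.87917
(2) 0.97244 × 0.99123 × 0.99084 = 0.95508
Highest is cycle (2) at 0.9551 (≤1, no arbitrage).

0.9551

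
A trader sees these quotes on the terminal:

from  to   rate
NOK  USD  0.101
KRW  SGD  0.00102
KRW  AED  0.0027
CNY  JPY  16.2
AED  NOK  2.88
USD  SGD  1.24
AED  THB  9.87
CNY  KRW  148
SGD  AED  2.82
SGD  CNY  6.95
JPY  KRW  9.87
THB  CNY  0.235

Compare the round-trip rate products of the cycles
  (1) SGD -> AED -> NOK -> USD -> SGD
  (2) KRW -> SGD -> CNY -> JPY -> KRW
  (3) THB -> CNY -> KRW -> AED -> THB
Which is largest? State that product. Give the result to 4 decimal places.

(1) 2.82 × 2.88 × 0.101 × 1.24 = 1.01715
(2) 0.00102 × 6.95 × 16.2 × 9.87 = 1.13349
(3) 0.235 × 148 × 0.0027 × 9.87 = 0.92685
Highest is cycle (2) at 1.1335 (>1, arbitrage).

1.1335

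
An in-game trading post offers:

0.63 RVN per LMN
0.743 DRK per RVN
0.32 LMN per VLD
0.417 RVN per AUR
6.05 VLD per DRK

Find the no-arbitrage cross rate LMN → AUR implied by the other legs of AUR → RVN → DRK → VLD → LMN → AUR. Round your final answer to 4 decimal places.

Known legs of the cycle: 0.417 × 0.743 × 6.05 × 0.32 = 0.599832816
For no arbitrage the full-cycle product must be 1, so the missing rate is 1 / 0.599832816 ≈ 1.667131.

1.6671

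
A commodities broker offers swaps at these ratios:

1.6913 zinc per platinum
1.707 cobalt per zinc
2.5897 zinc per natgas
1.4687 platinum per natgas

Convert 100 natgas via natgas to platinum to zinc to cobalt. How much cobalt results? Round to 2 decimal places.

100 natgas × 1.4687 = 146.87 platinum
146.87 platinum × 1.6913 = 248.401231 zinc
248.401231 zinc × 1.707 = 424.020901317 cobalt

424.02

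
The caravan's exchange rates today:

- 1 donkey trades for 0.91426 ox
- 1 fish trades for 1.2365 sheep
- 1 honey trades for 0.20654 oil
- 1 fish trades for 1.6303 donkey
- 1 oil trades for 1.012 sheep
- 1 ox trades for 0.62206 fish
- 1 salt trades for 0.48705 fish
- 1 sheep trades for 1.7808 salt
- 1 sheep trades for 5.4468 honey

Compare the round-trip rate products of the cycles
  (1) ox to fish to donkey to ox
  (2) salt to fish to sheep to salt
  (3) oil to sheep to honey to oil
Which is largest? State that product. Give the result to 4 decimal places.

(1) 0.62206 × 1.6303 × 0.91426 = 0.92719
(2) 0.48705 × 1.2365 × 1.7808 = 1.07246
(3) 1.012 × 5.4468 × 0.20654 = 1.13848
Highest is cycle (3) at 1.1385 (>1, arbitrage).

1.1385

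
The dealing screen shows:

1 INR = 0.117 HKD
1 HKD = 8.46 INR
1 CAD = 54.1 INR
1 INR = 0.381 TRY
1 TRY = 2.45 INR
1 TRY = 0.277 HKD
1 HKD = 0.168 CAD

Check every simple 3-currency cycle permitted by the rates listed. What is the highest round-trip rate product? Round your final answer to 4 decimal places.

INR→HKD→CAD→INR: 0.117 × 0.168 × 54.1 = 1.06339
INR→TRY→HKD→INR: 0.381 × 0.277 × 8.46 = 0.89284
Maximum is INR→HKD→CAD→INR at 1.0634; arbitrage exists.

1.0634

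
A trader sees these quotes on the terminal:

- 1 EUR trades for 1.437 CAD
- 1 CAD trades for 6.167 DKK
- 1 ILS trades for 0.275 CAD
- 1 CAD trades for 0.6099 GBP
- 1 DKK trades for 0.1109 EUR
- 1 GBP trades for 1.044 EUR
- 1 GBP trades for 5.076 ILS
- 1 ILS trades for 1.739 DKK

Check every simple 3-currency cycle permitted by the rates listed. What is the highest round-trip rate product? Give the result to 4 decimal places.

0.9828

CAD→DKK→EUR→CAD: 6.167 × 0.1109 × 1.437 = 0.98279
CAD→GBP→EUR→CAD: 0.6099 × 1.044 × 1.437 = 0.91499
CAD→GBP→ILS→CAD: 0.6099 × 5.076 × 0.275 = 0.85136
Maximum is CAD→DKK→EUR→CAD at 0.9828; no arbitrage — every cycle loses value.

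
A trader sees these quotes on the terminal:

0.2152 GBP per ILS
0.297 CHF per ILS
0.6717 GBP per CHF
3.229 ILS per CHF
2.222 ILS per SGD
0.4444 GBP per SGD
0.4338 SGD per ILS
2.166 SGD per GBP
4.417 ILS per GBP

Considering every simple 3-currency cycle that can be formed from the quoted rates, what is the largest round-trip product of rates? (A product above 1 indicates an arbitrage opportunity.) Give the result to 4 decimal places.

ILS→GBP→SGD→ILS: 0.2152 × 2.166 × 2.222 = 1.03573
ILS→CHF→GBP→ILS: 0.297 × 0.6717 × 4.417 = 0.88117
ILS→SGD→GBP→ILS: 0.4338 × 0.4444 × 4.417 = 0.85151
Maximum is ILS→GBP→SGD→ILS at 1.0357; arbitrage exists.

1.0357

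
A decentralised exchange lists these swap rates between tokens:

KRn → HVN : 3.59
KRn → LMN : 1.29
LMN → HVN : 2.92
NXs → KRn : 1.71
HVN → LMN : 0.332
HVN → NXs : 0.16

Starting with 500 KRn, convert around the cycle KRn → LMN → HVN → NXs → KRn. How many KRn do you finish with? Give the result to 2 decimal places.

515.30

500 KRn × 1.29 = 645 LMN
645 LMN × 2.92 = 1883.4 HVN
1883.4 HVN × 0.16 = 301.344 NXs
301.344 NXs × 1.71 = 515.29824 KRn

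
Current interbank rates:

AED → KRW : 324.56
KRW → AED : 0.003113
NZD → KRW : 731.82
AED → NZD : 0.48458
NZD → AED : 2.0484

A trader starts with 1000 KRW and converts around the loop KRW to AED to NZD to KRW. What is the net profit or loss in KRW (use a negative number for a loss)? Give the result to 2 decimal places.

103.95

1000 KRW × 0.003113 = 3.113 AED
3.113 AED × 0.48458 = 1.50849754 NZD
1.50849754 NZD × 731.82 = 1103.9486697228 KRW
Net change: 1103.9486697228 − 1000 = 103.9486697228 KRW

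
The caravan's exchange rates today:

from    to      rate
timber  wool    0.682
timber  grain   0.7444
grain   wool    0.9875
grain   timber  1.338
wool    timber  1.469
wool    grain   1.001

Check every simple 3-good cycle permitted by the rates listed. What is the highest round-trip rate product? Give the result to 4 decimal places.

1.0799

grain→wool→timber→grain: 0.9875 × 1.469 × 0.7444 = 1.07985
grain→timber→wool→grain: 1.338 × 0.682 × 1.001 = 0.91343
Maximum is grain→wool→timber→grain at 1.0799; arbitrage exists.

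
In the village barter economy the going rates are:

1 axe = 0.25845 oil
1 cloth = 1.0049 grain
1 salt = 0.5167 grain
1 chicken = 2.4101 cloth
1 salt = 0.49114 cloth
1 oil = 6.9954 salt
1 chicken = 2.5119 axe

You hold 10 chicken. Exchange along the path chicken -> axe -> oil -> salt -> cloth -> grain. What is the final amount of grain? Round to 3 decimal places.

10 chicken × 2.5119 = 25.119 axe
25.119 axe × 0.25845 = 6.49200555 oil
6.49200555 oil × 6.9954 = 45.41417562447 salt
45.41417562447 salt × 0.49114 = 22.3047182162021958 cloth
22.3047182162021958 cloth × 1.0049 = 22.41401133546158655942 grain

22.414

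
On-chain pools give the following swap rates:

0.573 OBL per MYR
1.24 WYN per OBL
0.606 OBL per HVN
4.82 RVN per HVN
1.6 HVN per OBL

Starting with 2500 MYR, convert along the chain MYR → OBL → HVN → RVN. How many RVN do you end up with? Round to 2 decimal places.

2500 MYR × 0.573 = 1432.5 OBL
1432.5 OBL × 1.6 = 2292 HVN
2292 HVN × 4.82 = 11047.44 RVN

11047.44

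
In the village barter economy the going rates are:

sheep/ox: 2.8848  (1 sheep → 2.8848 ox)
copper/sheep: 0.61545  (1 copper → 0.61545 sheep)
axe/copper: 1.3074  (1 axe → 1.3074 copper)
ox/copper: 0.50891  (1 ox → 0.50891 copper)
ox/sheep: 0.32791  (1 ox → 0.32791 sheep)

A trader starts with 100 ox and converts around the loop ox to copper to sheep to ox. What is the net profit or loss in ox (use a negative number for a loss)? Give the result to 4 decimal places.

100 ox × 0.50891 = 50.891 copper
50.891 copper × 0.61545 = 31.32086595 sheep
31.32086595 sheep × 2.8848 = 90.35443409256 ox
Net change: 90.35443409256 − 100 = -9.64556590744 ox

-9.6456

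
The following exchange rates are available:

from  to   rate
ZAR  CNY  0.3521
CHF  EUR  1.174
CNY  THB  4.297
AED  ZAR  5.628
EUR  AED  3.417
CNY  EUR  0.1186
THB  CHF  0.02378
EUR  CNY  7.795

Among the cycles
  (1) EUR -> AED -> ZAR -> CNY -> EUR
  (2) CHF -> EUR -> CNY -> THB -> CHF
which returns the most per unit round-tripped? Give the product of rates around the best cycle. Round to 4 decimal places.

(1) 3.417 × 5.628 × 0.3521 × 0.1186 = 0.80306
(2) 1.174 × 7.795 × 4.297 × 0.02378 = 0.93511
Highest is cycle (2) at 0.9351 (≤1, no arbitrage).

0.9351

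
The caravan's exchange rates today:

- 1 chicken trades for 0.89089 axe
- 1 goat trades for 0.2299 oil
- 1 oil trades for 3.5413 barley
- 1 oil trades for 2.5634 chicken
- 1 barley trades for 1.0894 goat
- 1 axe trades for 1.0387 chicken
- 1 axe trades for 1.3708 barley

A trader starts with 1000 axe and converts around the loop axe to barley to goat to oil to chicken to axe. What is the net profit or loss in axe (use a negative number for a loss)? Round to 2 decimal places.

-215.96

1000 axe × 1.3708 = 1370.8 barley
1370.8 barley × 1.0894 = 1493.34952 goat
1493.34952 goat × 0.2299 = 343.321054648 oil
343.321054648 oil × 2.5634 = 880.0691914846832 chicken
880.0691914846832 chicken × 0.89089 = 784.044842001789416048 axe
Net change: 784.044842001789416048 − 1000 = -215.955157998210583952 axe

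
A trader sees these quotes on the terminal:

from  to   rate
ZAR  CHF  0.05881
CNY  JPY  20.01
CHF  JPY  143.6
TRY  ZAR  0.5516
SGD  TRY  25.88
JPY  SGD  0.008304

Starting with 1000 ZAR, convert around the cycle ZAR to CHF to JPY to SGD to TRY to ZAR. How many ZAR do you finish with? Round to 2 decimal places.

1000 ZAR × 0.05881 = 58.81 CHF
58.81 CHF × 143.6 = 8445.116 JPY
8445.116 JPY × 0.008304 = 70.128243264 SGD
70.128243264 SGD × 25.88 = 1814.91893567232 TRY
1814.91893567232 TRY × 0.5516 = 1001.109284916851712 ZAR

1001.11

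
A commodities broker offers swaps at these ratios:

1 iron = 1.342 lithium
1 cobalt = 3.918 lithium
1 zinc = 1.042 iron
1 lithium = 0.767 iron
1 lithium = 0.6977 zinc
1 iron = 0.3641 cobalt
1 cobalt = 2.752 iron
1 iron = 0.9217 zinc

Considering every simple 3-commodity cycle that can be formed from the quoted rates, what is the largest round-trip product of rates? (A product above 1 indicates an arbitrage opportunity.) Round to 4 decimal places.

lithium→iron→cobalt→lithium: 0.767 × 0.3641 × 3.918 = 1.09416
zinc→iron→lithium→zinc: 1.042 × 1.342 × 0.6977 = 0.97564
Maximum is lithium→iron→cobalt→lithium at 1.0942; arbitrage exists.

1.0942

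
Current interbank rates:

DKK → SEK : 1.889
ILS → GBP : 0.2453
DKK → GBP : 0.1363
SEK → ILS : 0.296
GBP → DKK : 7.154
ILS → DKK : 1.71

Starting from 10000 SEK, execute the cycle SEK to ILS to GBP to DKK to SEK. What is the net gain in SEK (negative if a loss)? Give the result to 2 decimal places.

-187.72

10000 SEK × 0.296 = 2960 ILS
2960 ILS × 0.2453 = 726.088 GBP
726.088 GBP × 7.154 = 5194.433552 DKK
5194.433552 DKK × 1.889 = 9812.284979728 SEK
Net change: 9812.284979728 − 10000 = -187.715020272 SEK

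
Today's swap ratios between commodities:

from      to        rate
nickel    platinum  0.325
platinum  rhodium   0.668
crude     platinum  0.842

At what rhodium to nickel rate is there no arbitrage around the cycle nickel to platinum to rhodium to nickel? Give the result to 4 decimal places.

4.6062

Known legs of the cycle: 0.325 × 0.668 = 0.2171
For no arbitrage the full-cycle product must be 1, so the missing rate is 1 / 0.2171 ≈ 4.606172.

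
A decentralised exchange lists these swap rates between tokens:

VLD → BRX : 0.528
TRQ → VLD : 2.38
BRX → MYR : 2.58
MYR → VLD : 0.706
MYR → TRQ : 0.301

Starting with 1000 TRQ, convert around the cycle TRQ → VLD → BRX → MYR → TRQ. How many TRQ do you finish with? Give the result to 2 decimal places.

975.88

1000 TRQ × 2.38 = 2380 VLD
2380 VLD × 0.528 = 1256.64 BRX
1256.64 BRX × 2.58 = 3242.1312 MYR
3242.1312 MYR × 0.301 = 975.8814912 TRQ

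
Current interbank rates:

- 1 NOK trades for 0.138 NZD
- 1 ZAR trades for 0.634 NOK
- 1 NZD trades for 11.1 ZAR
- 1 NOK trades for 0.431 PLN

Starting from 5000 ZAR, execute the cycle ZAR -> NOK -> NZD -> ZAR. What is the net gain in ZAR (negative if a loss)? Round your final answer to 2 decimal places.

5000 ZAR × 0.634 = 3170 NOK
3170 NOK × 0.138 = 437.46 NZD
437.46 NZD × 11.1 = 4855.806 ZAR
Net change: 4855.806 − 5000 = -144.194 ZAR

-144.19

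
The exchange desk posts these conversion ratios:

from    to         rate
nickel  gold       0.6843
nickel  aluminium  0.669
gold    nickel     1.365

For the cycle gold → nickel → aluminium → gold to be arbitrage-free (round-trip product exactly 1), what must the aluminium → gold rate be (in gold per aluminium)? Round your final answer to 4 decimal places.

1.0951

Known legs of the cycle: 1.365 × 0.669 = 0.913185
For no arbitrage the full-cycle product must be 1, so the missing rate is 1 / 0.913185 ≈ 1.095068.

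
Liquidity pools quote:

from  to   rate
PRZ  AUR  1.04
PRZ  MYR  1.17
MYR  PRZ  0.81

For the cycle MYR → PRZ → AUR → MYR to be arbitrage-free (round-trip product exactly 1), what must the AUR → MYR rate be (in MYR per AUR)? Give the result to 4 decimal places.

1.1871

Known legs of the cycle: 0.81 × 1.04 = 0.8424
For no arbitrage the full-cycle product must be 1, so the missing rate is 1 / 0.8424 ≈ 1.187085.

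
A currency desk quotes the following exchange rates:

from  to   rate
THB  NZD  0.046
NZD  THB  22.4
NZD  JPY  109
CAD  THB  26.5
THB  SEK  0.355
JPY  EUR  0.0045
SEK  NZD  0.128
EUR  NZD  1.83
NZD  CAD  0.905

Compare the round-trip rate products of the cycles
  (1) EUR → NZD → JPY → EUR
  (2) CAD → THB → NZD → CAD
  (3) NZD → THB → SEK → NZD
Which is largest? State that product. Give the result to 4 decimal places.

1.1032

(1) 1.83 × 109 × 0.0045 = 0.89762
(2) 26.5 × 0.046 × 0.905 = 1.10320
(3) 22.4 × 0.355 × 0.128 = 1.01786
Highest is cycle (2) at 1.1032 (>1, arbitrage).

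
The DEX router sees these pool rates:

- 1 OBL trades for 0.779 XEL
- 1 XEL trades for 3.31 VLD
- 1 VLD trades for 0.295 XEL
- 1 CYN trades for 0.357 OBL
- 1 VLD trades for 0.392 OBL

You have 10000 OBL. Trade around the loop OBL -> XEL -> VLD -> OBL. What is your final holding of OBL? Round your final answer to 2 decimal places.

10000 OBL × 0.779 = 7790 XEL
7790 XEL × 3.31 = 25784.9 VLD
25784.9 VLD × 0.392 = 10107.6808 OBL

10107.68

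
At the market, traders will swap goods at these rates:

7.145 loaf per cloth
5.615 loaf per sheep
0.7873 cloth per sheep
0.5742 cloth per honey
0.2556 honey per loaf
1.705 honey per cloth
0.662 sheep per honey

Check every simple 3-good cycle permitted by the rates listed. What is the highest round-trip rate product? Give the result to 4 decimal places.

loaf→honey→cloth→loaf: 0.2556 × 0.5742 × 7.145 = 1.04864
loaf→honey→sheep→loaf: 0.2556 × 0.662 × 5.615 = 0.95010
cloth→honey→sheep→cloth: 1.705 × 0.662 × 0.7873 = 0.88863
Maximum is loaf→honey→cloth→loaf at 1.0486; arbitrage exists.

1.0486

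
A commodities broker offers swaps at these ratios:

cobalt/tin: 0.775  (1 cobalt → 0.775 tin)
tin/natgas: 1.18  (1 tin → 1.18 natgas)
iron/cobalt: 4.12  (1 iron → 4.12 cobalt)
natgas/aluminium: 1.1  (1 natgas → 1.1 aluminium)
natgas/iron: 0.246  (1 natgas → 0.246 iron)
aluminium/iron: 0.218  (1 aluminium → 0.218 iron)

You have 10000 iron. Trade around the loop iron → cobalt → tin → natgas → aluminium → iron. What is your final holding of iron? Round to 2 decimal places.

10000 iron × 4.12 = 41200 cobalt
41200 cobalt × 0.775 = 31930 tin
31930 tin × 1.18 = 37677.4 natgas
37677.4 natgas × 1.1 = 41445.14 aluminium
41445.14 aluminium × 0.218 = 9035.04052 iron

9035.04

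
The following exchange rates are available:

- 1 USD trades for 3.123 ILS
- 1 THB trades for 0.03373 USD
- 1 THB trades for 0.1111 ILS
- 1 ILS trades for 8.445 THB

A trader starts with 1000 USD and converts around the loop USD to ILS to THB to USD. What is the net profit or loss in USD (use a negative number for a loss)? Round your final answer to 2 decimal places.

-110.41

1000 USD × 3.123 = 3123 ILS
3123 ILS × 8.445 = 26373.735 THB
26373.735 THB × 0.03373 = 889.58608155 USD
Net change: 889.58608155 − 1000 = -110.41391845 USD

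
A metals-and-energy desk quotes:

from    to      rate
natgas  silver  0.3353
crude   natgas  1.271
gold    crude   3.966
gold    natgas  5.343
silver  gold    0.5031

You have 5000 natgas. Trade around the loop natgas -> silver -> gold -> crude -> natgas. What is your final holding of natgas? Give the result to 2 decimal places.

5000 natgas × 0.3353 = 1676.5 silver
1676.5 silver × 0.5031 = 843.44715 gold
843.44715 gold × 3.966 = 3345.1113969 crude
3345.1113969 crude × 1.271 = 4251.6365854599 natgas

4251.64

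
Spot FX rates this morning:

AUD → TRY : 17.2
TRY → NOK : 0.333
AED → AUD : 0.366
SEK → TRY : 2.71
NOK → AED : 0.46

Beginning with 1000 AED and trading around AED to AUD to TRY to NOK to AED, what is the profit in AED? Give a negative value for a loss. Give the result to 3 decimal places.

-35.701

1000 AED × 0.366 = 366 AUD
366 AUD × 17.2 = 6295.2 TRY
6295.2 TRY × 0.333 = 2096.3016 NOK
2096.3016 NOK × 0.46 = 964.298736 AED
Net change: 964.298736 − 1000 = -35.701264 AED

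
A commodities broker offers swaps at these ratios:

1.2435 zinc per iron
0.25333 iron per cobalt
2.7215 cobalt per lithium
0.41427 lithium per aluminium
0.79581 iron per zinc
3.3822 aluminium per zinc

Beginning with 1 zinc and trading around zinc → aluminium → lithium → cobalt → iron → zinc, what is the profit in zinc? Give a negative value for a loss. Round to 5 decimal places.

0.20122

1 zinc × 3.3822 = 3.3822 aluminium
3.3822 aluminium × 0.41427 = 1.401143994 lithium
1.401143994 lithium × 2.7215 = 3.813213379671 cobalt
3.813213379671 cobalt × 0.25333 = 0.96600134547205443 iron
0.96600134547205443 iron × 1.2435 = 1.201222673094499683705 zinc
Net change: 1.201222673094499683705 − 1 = 0.201222673094499683705 zinc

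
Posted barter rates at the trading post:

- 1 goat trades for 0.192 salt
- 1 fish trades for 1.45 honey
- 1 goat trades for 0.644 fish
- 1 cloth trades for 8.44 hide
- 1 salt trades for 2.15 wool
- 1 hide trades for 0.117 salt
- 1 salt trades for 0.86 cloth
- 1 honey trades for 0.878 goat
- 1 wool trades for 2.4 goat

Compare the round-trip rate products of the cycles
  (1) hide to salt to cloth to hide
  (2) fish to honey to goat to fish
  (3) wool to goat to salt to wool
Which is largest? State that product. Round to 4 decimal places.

0.9907

(1) 0.117 × 0.86 × 8.44 = 0.84923
(2) 1.45 × 0.878 × 0.644 = 0.81988
(3) 2.4 × 0.192 × 2.15 = 0.99072
Highest is cycle (3) at 0.9907 (≤1, no arbitrage).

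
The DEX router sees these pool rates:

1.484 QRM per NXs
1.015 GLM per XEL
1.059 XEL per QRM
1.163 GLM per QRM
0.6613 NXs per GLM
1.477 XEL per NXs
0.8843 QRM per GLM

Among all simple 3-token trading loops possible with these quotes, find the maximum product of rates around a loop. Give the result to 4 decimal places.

1.1413

NXs→QRM→GLM→NXs: 1.484 × 1.163 × 0.6613 = 1.14133
XEL→GLM→NXs→XEL: 1.015 × 0.6613 × 1.477 = 0.99139
XEL→GLM→QRM→XEL: 1.015 × 0.8843 × 1.059 = 0.95052
Maximum is NXs→QRM→GLM→NXs at 1.1413; arbitrage exists.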